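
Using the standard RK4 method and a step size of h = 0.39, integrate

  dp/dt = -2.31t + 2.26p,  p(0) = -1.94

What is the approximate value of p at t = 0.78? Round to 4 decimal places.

-12.6346

RK4: k1 = f(t_n, p_n); k2 = f(t_n + h/2, p_n + (h/2)·k1); k3 = f(t_n + h/2, p_n + (h/2)·k2); k4 = f(t_n + h, p_n + h·k3); p_{n+1} = p_n + (h/6)·(k1 + 2k2 + 2k3 + k4).
t=0.000000, p=-1.940000:
  k1 = f(0.000000, -1.940000) = -4.384400
  k2 = f(0.195000, -2.794958) = -6.767055
  k3 = f(0.195000, -3.259576) = -7.817091
  k4 = f(0.390000, -4.988666) = -12.175284
  p ← -1.940000 + (0.39/6)·(k1 + 2k2 + 2k3 + k4) = -4.912318
t=0.390000, p=-4.912318:
  k1 = f(0.390000, -4.912318) = -12.002740
  k2 = f(0.585000, -7.252853) = -17.742797
  k3 = f(0.585000, -8.372164) = -20.272440
  k4 = f(0.780000, -12.818570) = -30.771769
  p ← -4.912318 + (0.39/6)·(k1 + 2k2 + 2k3 + k4) = -12.634642
p(0.78) ≈ -12.6346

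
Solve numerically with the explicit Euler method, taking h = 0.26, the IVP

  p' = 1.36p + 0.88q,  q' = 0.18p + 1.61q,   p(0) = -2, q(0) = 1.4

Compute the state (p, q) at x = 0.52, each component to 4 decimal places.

-2.7979, 2.5729

Euler on (p,q): p_{n+1} = p_n + h·p', q_{n+1} = q_n + h·q'.
0.000000: (-2.000000, 1.400000); f=(-1.488000, 1.894000) → (-2.386880, 1.892440)
0.260000: (-2.386880, 1.892440); f=(-1.580810, 2.617190) → (-2.797890, 2.572909)
(p(0.52), q(0.52)) ≈ (-2.7979, 2.5729)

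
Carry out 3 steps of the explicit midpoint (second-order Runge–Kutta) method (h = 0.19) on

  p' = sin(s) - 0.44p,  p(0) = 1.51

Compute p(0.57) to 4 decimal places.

1.3224

Midpoint: k1 = f(s_n, p_n); k2 = f(s_n + h/2, p_n + (h/2)·k1); p_{n+1} = p_n + h·k2.
s=0.000000, p=1.510000:
  k1 = f(0.000000, 1.510000) = -0.664400
  k2 = f(0.095000, 1.446882) = -0.541771
  p ← 1.510000 + 0.19·(-0.541771) = 1.407064
s=0.190000, p=1.407064:
  k1 = f(0.190000, 1.407064) = -0.430249
  k2 = f(0.285000, 1.366190) = -0.319966
  p ← 1.407064 + 0.19·(-0.319966) = 1.346270
s=0.380000, p=1.346270:
  k1 = f(0.380000, 1.346270) = -0.221438
  k2 = f(0.475000, 1.325233) = -0.125764
  p ← 1.346270 + 0.19·(-0.125764) = 1.322375
p(0.57) ≈ 1.3224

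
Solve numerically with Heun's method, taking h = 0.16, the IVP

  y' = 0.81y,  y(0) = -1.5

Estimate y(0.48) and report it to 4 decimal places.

-2.2106

Heun: k1 = f(x_n, y_n); k2 = f(x_n + h, y_n + h·k1); y_{n+1} = y_n + (h/2)·(k1 + k2).
x=0.000000, y=-1.500000:
  k1 = f(0.000000, -1.500000) = -1.215000
  k2 = f(0.160000, -1.694400) = -1.372464
  y ← -1.500000 + (0.16/2)·(-1.215000 + (-1.372464)) = -1.706997
x=0.160000, y=-1.706997:
  k1 = f(0.160000, -1.706997) = -1.382668
  k2 = f(0.320000, -1.928224) = -1.561861
  y ← -1.706997 + (0.16/2)·(-1.382668 + (-1.561861)) = -1.942559
x=0.320000, y=-1.942559:
  k1 = f(0.320000, -1.942559) = -1.573473
  k2 = f(0.480000, -2.194315) = -1.777395
  y ← -1.942559 + (0.16/2)·(-1.573473 + (-1.777395)) = -2.210629
y(0.48) ≈ -2.2106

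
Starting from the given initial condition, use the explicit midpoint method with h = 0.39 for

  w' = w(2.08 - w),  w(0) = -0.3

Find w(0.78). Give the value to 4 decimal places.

Midpoint: k1 = f(t_n, w_n); k2 = f(t_n + h/2, w_n + (h/2)·k1); w_{n+1} = w_n + h·k2.
t=0.000000, w=-0.300000:
  k1 = f(0.000000, -0.300000) = -0.714000
  k2 = f(0.195000, -0.439230) = -1.106521
  w ← -0.300000 + 0.39·(-1.106521) = -0.731543
t=0.390000, w=-0.731543:
  k1 = f(0.390000, -0.731543) = -2.056766
  k2 = f(0.585000, -1.132613) = -3.638646
  w ← -0.731543 + 0.39·(-3.638646) = -2.150615
w(0.78) ≈ -2.1506

-2.1506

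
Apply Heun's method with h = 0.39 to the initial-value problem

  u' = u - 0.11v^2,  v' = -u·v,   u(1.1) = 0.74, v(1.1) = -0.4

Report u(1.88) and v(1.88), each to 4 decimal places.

1.5779, -0.1773

Heun on (u,v): k1 = f(t_n, state_n); k2 = f(t_n + h, state_n + h·k1); state_{n+1} = state_n + (h/2)·(k1 + k2).
1.100000: (0.740000, -0.400000)
  k1 = (0.722400, 0.296000)
  predictor → (1.021736, -0.284560)
  k2 = (1.012829, 0.290745)
  → (1.078370, -0.285585)
1.490000: (1.078370, -0.285585)
  k1 = (1.069398, 0.307966)
  predictor → (1.495435, -0.165478)
  k2 = (1.492423, 0.247462)
  → (1.577925, -0.177276)
(u(1.88), v(1.88)) ≈ (1.5779, -0.1773)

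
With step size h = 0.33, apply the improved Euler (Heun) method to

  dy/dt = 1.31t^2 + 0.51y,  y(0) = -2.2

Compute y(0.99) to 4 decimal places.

-3.1387

Heun: k1 = f(t_n, y_n); k2 = f(t_n + h, y_n + h·k1); y_{n+1} = y_n + (h/2)·(k1 + k2).
t=0.000000, y=-2.200000:
  k1 = f(0.000000, -2.200000) = -1.122000
  k2 = f(0.330000, -2.570260) = -1.168174
  y ← -2.200000 + (0.33/2)·(-1.122000 + (-1.168174)) = -2.577879
t=0.330000, y=-2.577879:
  k1 = f(0.330000, -2.577879) = -1.172059
  k2 = f(0.660000, -2.964658) = -0.941340
  y ← -2.577879 + (0.33/2)·(-1.172059 + (-0.941340)) = -2.926589
t=0.660000, y=-2.926589:
  k1 = f(0.660000, -2.926589) = -0.921925
  k2 = f(0.990000, -3.230825) = -0.363790
  y ← -2.926589 + (0.33/2)·(-0.921925 + (-0.363790)) = -3.138732
y(0.99) ≈ -3.1387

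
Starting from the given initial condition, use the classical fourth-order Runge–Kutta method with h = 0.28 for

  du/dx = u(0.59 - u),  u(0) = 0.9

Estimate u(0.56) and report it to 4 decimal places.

RK4: k1 = f(x_n, u_n); k2 = f(x_n + h/2, u_n + (h/2)·k1); k3 = f(x_n + h/2, u_n + (h/2)·k2); k4 = f(x_n + h, u_n + h·k3); u_{n+1} = u_n + (h/6)·(k1 + 2k2 + 2k3 + k4).
x=0.000000, u=0.900000:
  k1 = f(0.000000, 0.900000) = -0.279000
  k2 = f(0.140000, 0.860940) = -0.233263
  k3 = f(0.140000, 0.867343) = -0.240552
  k4 = f(0.280000, 0.832646) = -0.202038
  u ← 0.900000 + (0.28/6)·(k1 + 2k2 + 2k3 + k4) = 0.833329
x=0.280000, u=0.833329:
  k1 = f(0.280000, 0.833329) = -0.202773
  k2 = f(0.420000, 0.804941) = -0.173014
  k3 = f(0.420000, 0.809107) = -0.177281
  k4 = f(0.560000, 0.783690) = -0.151793
  u ← 0.833329 + (0.28/6)·(k1 + 2k2 + 2k3 + k4) = 0.784088
u(0.56) ≈ 0.7841

0.7841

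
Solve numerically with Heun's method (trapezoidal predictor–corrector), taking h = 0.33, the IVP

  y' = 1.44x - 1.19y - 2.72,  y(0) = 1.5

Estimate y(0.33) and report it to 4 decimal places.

Heun: k1 = f(x_n, y_n); k2 = f(x_n + h, y_n + h·k1); y_{n+1} = y_n + (h/2)·(k1 + k2).
x=0.000000, y=1.500000:
  k1 = f(0.000000, 1.500000) = -4.505000
  k2 = f(0.330000, 0.013350) = -2.260687
  y ← 1.500000 + (0.33/2)·(-4.505000 + (-2.260687)) = 0.383662
y(0.33) ≈ 0.3837

0.3837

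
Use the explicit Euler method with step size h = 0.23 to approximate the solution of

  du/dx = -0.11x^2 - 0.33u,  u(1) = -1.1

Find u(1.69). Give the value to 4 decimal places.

-0.9790

Euler: u_{n+1} = u_n + h·f(x_n, u_n).
x=1.000000, u=-1.100000: f=0.253000 → u ← -1.100000 + 0.23·0.253000 = -1.041810
x=1.230000, u=-1.041810: f=0.177378 → u ← -1.041810 + 0.23·0.177378 = -1.001013
x=1.460000, u=-1.001013: f=0.095858 → u ← -1.001013 + 0.23·0.095858 = -0.978966
u(1.69) ≈ -0.9790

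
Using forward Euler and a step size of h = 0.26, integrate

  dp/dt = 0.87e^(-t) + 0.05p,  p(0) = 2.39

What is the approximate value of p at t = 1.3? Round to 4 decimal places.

3.2919

Euler: p_{n+1} = p_n + h·f(t_n, p_n).
t=0.000000, p=2.390000: f=0.989500 → p ← 2.390000 + 0.26·0.989500 = 2.647270
t=0.260000, p=2.647270: f=0.803178 → p ← 2.647270 + 0.26·0.803178 = 2.856096
t=0.520000, p=2.856096: f=0.660038 → p ← 2.856096 + 0.26·0.660038 = 3.027706
t=0.780000, p=3.027706: f=0.550199 → p ← 3.027706 + 0.26·0.550199 = 3.170758
t=1.040000, p=3.170758: f=0.466043 → p ← 3.170758 + 0.26·0.466043 = 3.291929
p(1.3) ≈ 3.2919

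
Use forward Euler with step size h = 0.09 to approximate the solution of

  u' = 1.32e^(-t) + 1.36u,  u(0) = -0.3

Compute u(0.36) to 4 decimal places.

Euler: u_{n+1} = u_n + h·f(t_n, u_n).
t=0.000000, u=-0.300000: f=0.912000 → u ← -0.300000 + 0.09·0.912000 = -0.217920
t=0.090000, u=-0.217920: f=0.910018 → u ← -0.217920 + 0.09·0.910018 = -0.136018
t=0.180000, u=-0.136018: f=0.917572 → u ← -0.136018 + 0.09·0.917572 = -0.053437
t=0.270000, u=-0.053437: f=0.934987 → u ← -0.053437 + 0.09·0.934987 = 0.030712
u(0.36) ≈ 0.0307

0.0307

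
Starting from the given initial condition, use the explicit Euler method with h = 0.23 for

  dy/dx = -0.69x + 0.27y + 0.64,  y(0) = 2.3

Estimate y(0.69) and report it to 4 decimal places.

3.1135

Euler: y_{n+1} = y_n + h·f(x_n, y_n).
x=0.000000, y=2.300000: f=1.261000 → y ← 2.300000 + 0.23·1.261000 = 2.590030
x=0.230000, y=2.590030: f=1.180608 → y ← 2.590030 + 0.23·1.180608 = 2.861570
x=0.460000, y=2.861570: f=1.095224 → y ← 2.861570 + 0.23·1.095224 = 3.113471
y(0.69) ≈ 3.1135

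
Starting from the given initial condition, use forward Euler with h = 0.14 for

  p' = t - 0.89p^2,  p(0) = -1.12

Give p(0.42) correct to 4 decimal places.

-1.6859

Euler: p_{n+1} = p_n + h·f(t_n, p_n).
t=0.000000, p=-1.120000: f=-1.116416 → p ← -1.120000 + 0.14·(-1.116416) = -1.276298
t=0.140000, p=-1.276298: f=-1.309754 → p ← -1.276298 + 0.14·(-1.309754) = -1.459664
t=0.280000, p=-1.459664: f=-1.616250 → p ← -1.459664 + 0.14·(-1.616250) = -1.685939
p(0.42) ≈ -1.6859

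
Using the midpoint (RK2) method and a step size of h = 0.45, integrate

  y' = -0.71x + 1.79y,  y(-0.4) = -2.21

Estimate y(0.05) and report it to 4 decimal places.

Midpoint: k1 = f(x_n, y_n); k2 = f(x_n + h/2, y_n + (h/2)·k1); y_{n+1} = y_n + h·k2.
x=-0.400000, y=-2.210000:
  k1 = f(-0.400000, -2.210000) = -3.671900
  k2 = f(-0.175000, -3.036177) = -5.310508
  y ← -2.210000 + 0.45·(-5.310508) = -4.599728
y(0.05) ≈ -4.5997

-4.5997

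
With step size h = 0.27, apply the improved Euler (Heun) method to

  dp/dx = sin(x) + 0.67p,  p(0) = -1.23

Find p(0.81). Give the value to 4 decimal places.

-1.7456

Heun: k1 = f(x_n, p_n); k2 = f(x_n + h, p_n + h·k1); p_{n+1} = p_n + (h/2)·(k1 + k2).
x=0.000000, p=-1.230000:
  k1 = f(0.000000, -1.230000) = -0.824100
  k2 = f(0.270000, -1.452507) = -0.706448
  p ← -1.230000 + (0.27/2)·(-0.824100 + (-0.706448)) = -1.436624
x=0.270000, p=-1.436624:
  k1 = f(0.270000, -1.436624) = -0.695807
  k2 = f(0.540000, -1.624492) = -0.574274
  p ← -1.436624 + (0.27/2)·(-0.695807 + (-0.574274)) = -1.608085
x=0.540000, p=-1.608085:
  k1 = f(0.540000, -1.608085) = -0.563281
  k2 = f(0.810000, -1.760171) = -0.455027
  p ← -1.608085 + (0.27/2)·(-0.563281 + (-0.455027)) = -1.745556
p(0.81) ≈ -1.7456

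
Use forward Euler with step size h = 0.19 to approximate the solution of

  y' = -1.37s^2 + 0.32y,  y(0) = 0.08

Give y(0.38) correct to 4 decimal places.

Euler: y_{n+1} = y_n + h·f(s_n, y_n).
s=0.000000, y=0.080000: f=0.025600 → y ← 0.080000 + 0.19·0.025600 = 0.084864
s=0.190000, y=0.084864: f=-0.022301 → y ← 0.084864 + 0.19·(-0.022301) = 0.080627
y(0.38) ≈ 0.0806

0.0806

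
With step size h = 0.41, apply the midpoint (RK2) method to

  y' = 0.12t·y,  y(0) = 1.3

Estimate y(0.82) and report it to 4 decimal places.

1.3532

Midpoint: k1 = f(t_n, y_n); k2 = f(t_n + h/2, y_n + (h/2)·k1); y_{n+1} = y_n + h·k2.
t=0.000000, y=1.300000:
  k1 = f(0.000000, 1.300000) = 0.000000
  k2 = f(0.205000, 1.300000) = 0.031980
  y ← 1.300000 + 0.41·0.031980 = 1.313112
t=0.410000, y=1.313112:
  k1 = f(0.410000, 1.313112) = 0.064605
  k2 = f(0.615000, 1.326356) = 0.097885
  y ← 1.313112 + 0.41·0.097885 = 1.353245
y(0.82) ≈ 1.3532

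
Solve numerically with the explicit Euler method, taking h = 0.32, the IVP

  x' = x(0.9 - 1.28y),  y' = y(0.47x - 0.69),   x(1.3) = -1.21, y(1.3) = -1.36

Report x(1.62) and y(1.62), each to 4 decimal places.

-2.2325, -0.8122

Euler on (x,y): x_{n+1} = x_n + h·x', y_{n+1} = y_n + h·y'.
1.300000: (-1.210000, -1.360000); f=(-3.195368, 1.711832) → (-2.232518, -0.812214)
(x(1.62), y(1.62)) ≈ (-2.2325, -0.8122)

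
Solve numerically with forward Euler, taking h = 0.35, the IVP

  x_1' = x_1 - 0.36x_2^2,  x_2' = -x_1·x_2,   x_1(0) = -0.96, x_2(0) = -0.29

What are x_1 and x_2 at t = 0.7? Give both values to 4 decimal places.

-1.7828, -0.5646

Euler on (x_1,x_2): x_1_{n+1} = x_1_n + h·x_1', x_2_{n+1} = x_2_n + h·x_2'.
0.000000: (-0.960000, -0.290000); f=(-0.990276, -0.278400) → (-1.306597, -0.387440)
0.350000: (-1.306597, -0.387440); f=(-1.360636, -0.506228) → (-1.782819, -0.564620)
(x_1(0.7), x_2(0.7)) ≈ (-1.7828, -0.5646)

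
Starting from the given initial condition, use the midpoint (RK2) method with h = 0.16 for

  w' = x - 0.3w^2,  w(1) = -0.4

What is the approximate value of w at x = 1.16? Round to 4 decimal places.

-0.2322

Midpoint: k1 = f(x_n, w_n); k2 = f(x_n + h/2, w_n + (h/2)·k1); w_{n+1} = w_n + h·k2.
x=1.000000, w=-0.400000:
  k1 = f(1.000000, -0.400000) = 0.952000
  k2 = f(1.080000, -0.323840) = 1.048538
  w ← -0.400000 + 0.16·1.048538 = -0.232234
w(1.16) ≈ -0.2322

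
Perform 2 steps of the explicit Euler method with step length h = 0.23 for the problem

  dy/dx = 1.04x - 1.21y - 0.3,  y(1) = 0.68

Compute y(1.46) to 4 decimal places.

Euler: y_{n+1} = y_n + h·f(x_n, y_n).
x=1.000000, y=0.680000: f=-0.082800 → y ← 0.680000 + 0.23·(-0.082800) = 0.660956
x=1.230000, y=0.660956: f=0.179443 → y ← 0.660956 + 0.23·0.179443 = 0.702228
y(1.46) ≈ 0.7022

0.7022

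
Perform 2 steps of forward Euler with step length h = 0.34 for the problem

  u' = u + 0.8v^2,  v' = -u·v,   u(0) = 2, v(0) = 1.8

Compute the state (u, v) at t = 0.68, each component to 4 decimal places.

Euler on (u,v): u_{n+1} = u_n + h·u', v_{n+1} = v_n + h·v'.
0.000000: (2.000000, 1.800000); f=(4.592000, -3.600000) → (3.561280, 0.576000)
0.340000: (3.561280, 0.576000); f=(3.826701, -2.051297) → (4.862358, -0.121441)
(u(0.68), v(0.68)) ≈ (4.8624, -0.1214)

4.8624, -0.1214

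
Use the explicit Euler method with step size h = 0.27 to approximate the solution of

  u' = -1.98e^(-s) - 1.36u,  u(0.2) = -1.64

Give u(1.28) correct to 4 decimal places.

Euler: u_{n+1} = u_n + h·f(s_n, u_n).
s=0.200000, u=-1.640000: f=0.609313 → u ← -1.640000 + 0.27·0.609313 = -1.475485
s=0.470000, u=-1.475485: f=0.769156 → u ← -1.475485 + 0.27·0.769156 = -1.267813
s=0.740000, u=-1.267813: f=0.779541 → u ← -1.267813 + 0.27·0.779541 = -1.057337
s=1.010000, u=-1.057337: f=0.716825 → u ← -1.057337 + 0.27·0.716825 = -0.863795
u(1.28) ≈ -0.8638

-0.8638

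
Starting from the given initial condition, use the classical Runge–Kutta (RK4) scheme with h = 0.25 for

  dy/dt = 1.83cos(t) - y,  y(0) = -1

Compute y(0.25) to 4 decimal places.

RK4: k1 = f(t_n, y_n); k2 = f(t_n + h/2, y_n + (h/2)·k1); k3 = f(t_n + h/2, y_n + (h/2)·k2); k4 = f(t_n + h, y_n + h·k3); y_{n+1} = y_n + (h/6)·(k1 + 2k2 + 2k3 + k4).
t=0.000000, y=-1.000000:
  k1 = f(0.000000, -1.000000) = 2.830000
  k2 = f(0.125000, -0.646250) = 2.461972
  k3 = f(0.125000, -0.692254) = 2.507975
  k4 = f(0.250000, -0.373006) = 2.146116
  y ← -1.000000 + (0.25/6)·(k1 + 2k2 + 2k3 + k4) = -0.378500
y(0.25) ≈ -0.3785

-0.3785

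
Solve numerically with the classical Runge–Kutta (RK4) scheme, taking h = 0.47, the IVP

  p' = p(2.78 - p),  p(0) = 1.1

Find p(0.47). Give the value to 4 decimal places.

RK4: k1 = f(s_n, p_n); k2 = f(s_n + h/2, p_n + (h/2)·k1); k3 = f(s_n + h/2, p_n + (h/2)·k2); k4 = f(s_n + h, p_n + h·k3); p_{n+1} = p_n + (h/6)·(k1 + 2k2 + 2k3 + k4).
s=0.000000, p=1.100000:
  k1 = f(0.000000, 1.100000) = 1.848000
  k2 = f(0.235000, 1.534280) = 1.911283
  k3 = f(0.235000, 1.549152) = 1.906771
  k4 = f(0.470000, 1.996182) = 1.564643
  p ← 1.100000 + (0.47/6)·(k1 + 2k2 + 2k3 + k4) = 1.965486
p(0.47) ≈ 1.9655

1.9655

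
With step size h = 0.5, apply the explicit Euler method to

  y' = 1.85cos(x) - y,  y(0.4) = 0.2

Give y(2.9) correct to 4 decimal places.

Euler: y_{n+1} = y_n + h·f(x_n, y_n).
x=0.400000, y=0.200000: f=1.503963 → y ← 0.200000 + 0.5·1.503963 = 0.951981
x=0.900000, y=0.951981: f=0.197997 → y ← 0.951981 + 0.5·0.197997 = 1.050980
x=1.400000, y=1.050980: f=-0.736541 → y ← 1.050980 + 0.5·(-0.736541) = 0.682710
x=1.900000, y=0.682710: f=-1.280795 → y ← 0.682710 + 0.5·(-1.280795) = 0.042312
x=2.400000, y=0.042312: f=-1.406490 → y ← 0.042312 + 0.5·(-1.406490) = -0.660933
y(2.9) ≈ -0.6609

-0.6609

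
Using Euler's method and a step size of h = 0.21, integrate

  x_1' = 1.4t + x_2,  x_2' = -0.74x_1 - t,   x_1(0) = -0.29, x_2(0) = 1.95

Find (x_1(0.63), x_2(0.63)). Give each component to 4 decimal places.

Euler on (x_1,x_2): x_1_{n+1} = x_1_n + h·x_1', x_2_{n+1} = x_2_n + h·x_2'.
0.000000: (-0.290000, 1.950000); f=(1.950000, 0.214600) → (0.119500, 1.995066)
0.210000: (0.119500, 1.995066); f=(2.289066, -0.298430) → (0.600204, 1.932396)
0.420000: (0.600204, 1.932396); f=(2.520396, -0.864151) → (1.129487, 1.750924)
(x_1(0.63), x_2(0.63)) ≈ (1.1295, 1.7509)

1.1295, 1.7509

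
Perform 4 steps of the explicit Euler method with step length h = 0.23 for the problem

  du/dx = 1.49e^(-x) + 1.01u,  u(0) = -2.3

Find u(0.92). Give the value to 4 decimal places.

-3.8106

Euler: u_{n+1} = u_n + h·f(x_n, u_n).
x=0.000000, u=-2.300000: f=-0.833000 → u ← -2.300000 + 0.23·(-0.833000) = -2.491590
x=0.230000, u=-2.491590: f=-1.332651 → u ← -2.491590 + 0.23·(-1.332651) = -2.798100
x=0.460000, u=-2.798100: f=-1.885468 → u ← -2.798100 + 0.23·(-1.885468) = -3.231757
x=0.690000, u=-3.231757: f=-2.516727 → u ← -3.231757 + 0.23·(-2.516727) = -3.810604
u(0.92) ≈ -3.8106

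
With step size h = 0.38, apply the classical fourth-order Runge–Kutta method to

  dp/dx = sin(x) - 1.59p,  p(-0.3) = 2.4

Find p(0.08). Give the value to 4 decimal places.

RK4: k1 = f(x_n, p_n); k2 = f(x_n + h/2, p_n + (h/2)·k1); k3 = f(x_n + h/2, p_n + (h/2)·k2); k4 = f(x_n + h, p_n + h·k3); p_{n+1} = p_n + (h/6)·(k1 + 2k2 + 2k3 + k4).
x=-0.300000, p=2.400000:
  k1 = f(-0.300000, 2.400000) = -4.111520
  k2 = f(-0.110000, 1.618811) = -2.683688
  k3 = f(-0.110000, 1.890099) = -3.115036
  k4 = f(0.080000, 1.216286) = -1.853980
  p ← 2.400000 + (0.38/6)·(k1 + 2k2 + 2k3 + k4) = 1.287680
p(0.08) ≈ 1.2877

1.2877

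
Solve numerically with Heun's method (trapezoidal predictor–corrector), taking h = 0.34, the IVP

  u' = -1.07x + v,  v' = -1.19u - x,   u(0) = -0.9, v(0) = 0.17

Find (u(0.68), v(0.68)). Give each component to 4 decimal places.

-0.8314, 0.6250

Heun on (u,v): k1 = f(x_n, state_n); k2 = f(x_n + h, state_n + h·k1); state_{n+1} = state_n + (h/2)·(k1 + k2).
0.000000: (-0.900000, 0.170000)
  k1 = (0.170000, 1.071000)
  predictor → (-0.842200, 0.534140)
  k2 = (0.170340, 0.662218)
  → (-0.842142, 0.464647)
0.340000: (-0.842142, 0.464647)
  k1 = (0.100847, 0.662149)
  predictor → (-0.807854, 0.689778)
  k2 = (-0.037822, 0.281346)
  → (-0.831428, 0.625041)
(u(0.68), v(0.68)) ≈ (-0.8314, 0.6250)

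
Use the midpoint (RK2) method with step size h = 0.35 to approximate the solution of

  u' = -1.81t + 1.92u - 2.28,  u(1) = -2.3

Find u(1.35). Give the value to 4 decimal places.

Midpoint: k1 = f(t_n, u_n); k2 = f(t_n + h/2, u_n + (h/2)·k1); u_{n+1} = u_n + h·k2.
t=1.000000, u=-2.300000:
  k1 = f(1.000000, -2.300000) = -8.506000
  k2 = f(1.175000, -3.788550) = -11.680766
  u ← -2.300000 + 0.35·(-11.680766) = -6.388268
u(1.35) ≈ -6.3883

-6.3883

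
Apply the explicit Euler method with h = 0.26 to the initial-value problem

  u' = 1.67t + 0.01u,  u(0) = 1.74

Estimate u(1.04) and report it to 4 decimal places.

2.4367

Euler: u_{n+1} = u_n + h·f(t_n, u_n).
t=0.000000, u=1.740000: f=0.017400 → u ← 1.740000 + 0.26·0.017400 = 1.744524
t=0.260000, u=1.744524: f=0.451645 → u ← 1.744524 + 0.26·0.451645 = 1.861952
t=0.520000, u=1.861952: f=0.887020 → u ← 1.861952 + 0.26·0.887020 = 2.092577
t=0.780000, u=2.092577: f=1.323526 → u ← 2.092577 + 0.26·1.323526 = 2.436694
u(1.04) ≈ 2.4367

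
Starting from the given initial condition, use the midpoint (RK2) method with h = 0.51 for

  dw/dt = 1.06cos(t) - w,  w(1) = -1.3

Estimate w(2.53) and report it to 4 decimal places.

Midpoint: k1 = f(t_n, w_n); k2 = f(t_n + h/2, w_n + (h/2)·k1); w_{n+1} = w_n + h·k2.
t=1.000000, w=-1.300000:
  k1 = f(1.000000, -1.300000) = 1.872720
  k2 = f(1.255000, -0.822456) = 1.151664
  w ← -1.300000 + 0.51·1.151664 = -0.712651
t=1.510000, w=-0.712651:
  k1 = f(1.510000, -0.712651) = 0.777056
  k2 = f(1.765000, -0.514502) = 0.309938
  w ← -0.712651 + 0.51·0.309938 = -0.554583
t=2.020000, w=-0.554583:
  k1 = f(2.020000, -0.554583) = 0.094280
  k2 = f(2.275000, -0.530542) = -0.155731
  w ← -0.554583 + 0.51·(-0.155731) = -0.634006
w(2.53) ≈ -0.6340

-0.6340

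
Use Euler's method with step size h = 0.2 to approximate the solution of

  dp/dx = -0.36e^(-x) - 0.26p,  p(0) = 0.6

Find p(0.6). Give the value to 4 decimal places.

0.3423

Euler: p_{n+1} = p_n + h·f(x_n, p_n).
x=0.000000, p=0.600000: f=-0.516000 → p ← 0.600000 + 0.2·(-0.516000) = 0.496800
x=0.200000, p=0.496800: f=-0.423911 → p ← 0.496800 + 0.2·(-0.423911) = 0.412018
x=0.400000, p=0.412018: f=-0.348440 → p ← 0.412018 + 0.2·(-0.348440) = 0.342330
p(0.6) ≈ 0.3423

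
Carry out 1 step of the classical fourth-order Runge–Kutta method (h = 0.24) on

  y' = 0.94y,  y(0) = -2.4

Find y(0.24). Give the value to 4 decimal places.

RK4: k1 = f(t_n, y_n); k2 = f(t_n + h/2, y_n + (h/2)·k1); k3 = f(t_n + h/2, y_n + (h/2)·k2); k4 = f(t_n + h, y_n + h·k3); y_{n+1} = y_n + (h/6)·(k1 + 2k2 + 2k3 + k4).
t=0.000000, y=-2.400000:
  k1 = f(0.000000, -2.400000) = -2.256000
  k2 = f(0.120000, -2.670720) = -2.510477
  k3 = f(0.120000, -2.701257) = -2.539182
  k4 = f(0.240000, -3.009404) = -2.828839
  y ← -2.400000 + (0.24/6)·(k1 + 2k2 + 2k3 + k4) = -3.007366
y(0.24) ≈ -3.0074

-3.0074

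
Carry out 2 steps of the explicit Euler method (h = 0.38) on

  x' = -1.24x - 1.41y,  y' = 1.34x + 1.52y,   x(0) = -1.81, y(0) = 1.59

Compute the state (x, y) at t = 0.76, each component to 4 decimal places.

Euler on (x,y): x_{n+1} = x_n + h·x', y_{n+1} = y_n + h·y'.
0.000000: (-1.810000, 1.590000); f=(0.002500, -0.008600) → (-1.809050, 1.586732)
0.380000: (-1.809050, 1.586732); f=(0.005930, -0.012294) → (-1.806797, 1.582060)
(x(0.76), y(0.76)) ≈ (-1.8068, 1.5821)

-1.8068, 1.5821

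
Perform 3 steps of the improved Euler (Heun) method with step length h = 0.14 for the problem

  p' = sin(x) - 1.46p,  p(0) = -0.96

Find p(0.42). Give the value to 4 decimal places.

Heun: k1 = f(x_n, p_n); k2 = f(x_n + h, p_n + h·k1); p_{n+1} = p_n + (h/2)·(k1 + k2).
x=0.000000, p=-0.960000:
  k1 = f(0.000000, -0.960000) = 1.401600
  k2 = f(0.140000, -0.763776) = 1.254656
  p ← -0.960000 + (0.14/2)·(1.401600 + 1.254656) = -0.774062
x=0.140000, p=-0.774062:
  k1 = f(0.140000, -0.774062) = 1.269674
  k2 = f(0.280000, -0.596308) = 1.146965
  p ← -0.774062 + (0.14/2)·(1.269674 + 1.146965) = -0.604897
x=0.280000, p=-0.604897:
  k1 = f(0.280000, -0.604897) = 1.159506
  k2 = f(0.420000, -0.442567) = 1.053908
  p ← -0.604897 + (0.14/2)·(1.159506 + 1.053908) = -0.449958
p(0.42) ≈ -0.4500

-0.4500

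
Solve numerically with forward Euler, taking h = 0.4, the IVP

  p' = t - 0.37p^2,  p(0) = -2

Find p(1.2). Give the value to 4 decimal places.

-4.8438

Euler: p_{n+1} = p_n + h·f(t_n, p_n).
t=0.000000, p=-2.000000: f=-1.480000 → p ← -2.000000 + 0.4·(-1.480000) = -2.592000
t=0.400000, p=-2.592000: f=-2.085832 → p ← -2.592000 + 0.4·(-2.085832) = -3.426333
t=0.800000, p=-3.426333: f=-3.543710 → p ← -3.426333 + 0.4·(-3.543710) = -4.843816
p(1.2) ≈ -4.8438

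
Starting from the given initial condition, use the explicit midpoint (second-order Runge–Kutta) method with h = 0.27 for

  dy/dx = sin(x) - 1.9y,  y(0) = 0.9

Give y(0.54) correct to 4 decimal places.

Midpoint: k1 = f(x_n, y_n); k2 = f(x_n + h/2, y_n + (h/2)·k1); y_{n+1} = y_n + h·k2.
x=0.000000, y=0.900000:
  k1 = f(0.000000, 0.900000) = -1.710000
  k2 = f(0.135000, 0.669150) = -1.136795
  y ← 0.900000 + 0.27·(-1.136795) = 0.593065
x=0.270000, y=0.593065:
  k1 = f(0.270000, 0.593065) = -0.860093
  k2 = f(0.405000, 0.476953) = -0.512192
  y ← 0.593065 + 0.27·(-0.512192) = 0.454774
y(0.54) ≈ 0.4548

0.4548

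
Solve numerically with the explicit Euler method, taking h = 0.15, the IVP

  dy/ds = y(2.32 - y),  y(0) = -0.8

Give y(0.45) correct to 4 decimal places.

Euler: y_{n+1} = y_n + h·f(s_n, y_n).
s=0.000000, y=-0.800000: f=-2.496000 → y ← -0.800000 + 0.15·(-2.496000) = -1.174400
s=0.150000, y=-1.174400: f=-4.103823 → y ← -1.174400 + 0.15·(-4.103823) = -1.789974
s=0.300000, y=-1.789974: f=-7.356744 → y ← -1.789974 + 0.15·(-7.356744) = -2.893485
y(0.45) ≈ -2.8935

-2.8935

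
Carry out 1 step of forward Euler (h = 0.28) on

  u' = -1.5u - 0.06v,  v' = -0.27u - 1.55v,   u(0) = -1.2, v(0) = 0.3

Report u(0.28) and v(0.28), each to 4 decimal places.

Euler on (u,v): u_{n+1} = u_n + h·u', v_{n+1} = v_n + h·v'.
0.000000: (-1.200000, 0.300000); f=(1.782000, -0.141000) → (-0.701040, 0.260520)
(u(0.28), v(0.28)) ≈ (-0.7010, 0.2605)

-0.7010, 0.2605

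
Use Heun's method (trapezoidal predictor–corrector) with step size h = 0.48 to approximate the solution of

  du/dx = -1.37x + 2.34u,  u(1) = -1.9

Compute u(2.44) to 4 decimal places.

-55.4626

Heun: k1 = f(x_n, u_n); k2 = f(x_n + h, u_n + h·k1); u_{n+1} = u_n + (h/2)·(k1 + k2).
x=1.000000, u=-1.900000:
  k1 = f(1.000000, -1.900000) = -5.816000
  k2 = f(1.480000, -4.691680) = -13.006131
  u ← -1.900000 + (0.48/2)·(-5.816000 + (-13.006131)) = -6.417311
x=1.480000, u=-6.417311:
  k1 = f(1.480000, -6.417311) = -17.044109
  k2 = f(1.960000, -14.598484) = -36.845652
  u ← -6.417311 + (0.48/2)·(-17.044109 + (-36.845652)) = -19.350854
x=1.960000, u=-19.350854:
  k1 = f(1.960000, -19.350854) = -47.966199
  k2 = f(2.440000, -42.374629) = -102.499433
  u ← -19.350854 + (0.48/2)·(-47.966199 + (-102.499433)) = -55.462606
u(2.44) ≈ -55.4626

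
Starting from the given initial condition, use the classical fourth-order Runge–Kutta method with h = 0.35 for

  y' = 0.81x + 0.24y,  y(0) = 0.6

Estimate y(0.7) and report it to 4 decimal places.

RK4: k1 = f(x_n, y_n); k2 = f(x_n + h/2, y_n + (h/2)·k1); k3 = f(x_n + h/2, y_n + (h/2)·k2); k4 = f(x_n + h, y_n + h·k3); y_{n+1} = y_n + (h/6)·(k1 + 2k2 + 2k3 + k4).
x=0.000000, y=0.600000:
  k1 = f(0.000000, 0.600000) = 0.144000
  k2 = f(0.175000, 0.625200) = 0.291798
  k3 = f(0.175000, 0.651065) = 0.298006
  k4 = f(0.350000, 0.704302) = 0.452532
  y ← 0.600000 + (0.35/6)·(k1 + 2k2 + 2k3 + k4) = 0.703608
x=0.350000, y=0.703608:
  k1 = f(0.350000, 0.703608) = 0.452366
  k2 = f(0.525000, 0.782772) = 0.613115
  k3 = f(0.525000, 0.810903) = 0.619867
  k4 = f(0.700000, 0.920562) = 0.787935
  y ← 0.703608 + (0.35/6)·(k1 + 2k2 + 2k3 + k4) = 0.919807
y(0.7) ≈ 0.9198

0.9198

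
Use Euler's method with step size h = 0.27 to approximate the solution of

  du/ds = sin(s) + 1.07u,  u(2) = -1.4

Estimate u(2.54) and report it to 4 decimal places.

Euler: u_{n+1} = u_n + h·f(s_n, u_n).
s=2.000000, u=-1.400000: f=-0.588703 → u ← -1.400000 + 0.27·(-0.588703) = -1.558950
s=2.270000, u=-1.558950: f=-0.902721 → u ← -1.558950 + 0.27·(-0.902721) = -1.802684
u(2.54) ≈ -1.8027

-1.8027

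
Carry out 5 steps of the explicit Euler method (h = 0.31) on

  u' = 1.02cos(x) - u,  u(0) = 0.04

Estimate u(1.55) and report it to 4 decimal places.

0.5325

Euler: u_{n+1} = u_n + h·f(x_n, u_n).
x=0.000000, u=0.040000: f=0.980000 → u ← 0.040000 + 0.31·0.980000 = 0.343800
x=0.310000, u=0.343800: f=0.627580 → u ← 0.343800 + 0.31·0.627580 = 0.538350
x=0.620000, u=0.538350: f=0.291806 → u ← 0.538350 + 0.31·0.291806 = 0.628810
x=0.930000, u=0.628810: f=-0.019019 → u ← 0.628810 + 0.31·(-0.019019) = 0.622914
x=1.240000, u=0.622914: f=-0.291622 → u ← 0.622914 + 0.31·(-0.291622) = 0.532511
u(1.55) ≈ 0.5325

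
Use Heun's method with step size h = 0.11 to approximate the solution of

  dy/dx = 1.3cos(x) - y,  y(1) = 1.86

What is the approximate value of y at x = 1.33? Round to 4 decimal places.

1.4776

Heun: k1 = f(x_n, y_n); k2 = f(x_n + h, y_n + h·k1); y_{n+1} = y_n + (h/2)·(k1 + k2).
x=1.000000, y=1.860000:
  k1 = f(1.000000, 1.860000) = -1.157607
  k2 = f(1.110000, 1.732663) = -1.154603
  y ← 1.860000 + (0.11/2)·(-1.157607 + (-1.154603)) = 1.732828
x=1.110000, y=1.732828:
  k1 = f(1.110000, 1.732828) = -1.154768
  k2 = f(1.220000, 1.605804) = -1.159064
  y ← 1.732828 + (0.11/2)·(-1.154768 + (-1.159064)) = 1.605568
x=1.220000, y=1.605568:
  k1 = f(1.220000, 1.605568) = -1.158828
  k2 = f(1.330000, 1.478097) = -1.168078
  y ← 1.605568 + (0.11/2)·(-1.158828 + (-1.168078)) = 1.477588
y(1.33) ≈ 1.4776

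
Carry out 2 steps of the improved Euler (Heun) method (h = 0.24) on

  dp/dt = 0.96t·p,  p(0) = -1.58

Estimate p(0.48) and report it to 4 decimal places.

-1.7633

Heun: k1 = f(t_n, p_n); k2 = f(t_n + h, p_n + h·k1); p_{n+1} = p_n + (h/2)·(k1 + k2).
t=0.000000, p=-1.580000:
  k1 = f(0.000000, -1.580000) = 0.000000
  k2 = f(0.240000, -1.580000) = -0.364032
  p ← -1.580000 + (0.24/2)·(0.000000 + (-0.364032)) = -1.623684
t=0.240000, p=-1.623684:
  k1 = f(0.240000, -1.623684) = -0.374097
  k2 = f(0.480000, -1.713467) = -0.789566
  p ← -1.623684 + (0.24/2)·(-0.374097 + (-0.789566)) = -1.763323
p(0.48) ≈ -1.7633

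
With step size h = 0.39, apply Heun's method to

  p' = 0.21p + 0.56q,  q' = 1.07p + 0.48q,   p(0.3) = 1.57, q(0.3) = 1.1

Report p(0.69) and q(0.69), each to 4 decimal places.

Heun on (p,q): k1 = f(t_n, state_n); k2 = f(t_n + h, state_n + h·k1); state_{n+1} = state_n + (h/2)·(k1 + k2).
0.300000: (1.570000, 1.100000)
  k1 = (0.945700, 2.207900)
  predictor → (1.938823, 1.961081)
  k2 = (1.505358, 3.015859)
  → (2.047956, 2.118633)
(p(0.69), q(0.69)) ≈ (2.0480, 2.1186)

2.0480, 2.1186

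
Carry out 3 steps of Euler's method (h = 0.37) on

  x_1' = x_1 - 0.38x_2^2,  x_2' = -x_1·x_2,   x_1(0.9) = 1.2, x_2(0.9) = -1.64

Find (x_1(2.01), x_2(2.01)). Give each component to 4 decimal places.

2.1827, -0.1947

Euler on (x_1,x_2): x_1_{n+1} = x_1_n + h·x_1', x_2_{n+1} = x_2_n + h·x_2'.
0.900000: (1.200000, -1.640000); f=(0.177952, 1.968000) → (1.265842, -0.911840)
1.270000: (1.265842, -0.911840); f=(0.949890, 1.154246) → (1.617302, -0.484769)
1.640000: (1.617302, -0.484769); f=(1.528001, 0.784018) → (2.182662, -0.194682)
(x_1(2.01), x_2(2.01)) ≈ (2.1827, -0.1947)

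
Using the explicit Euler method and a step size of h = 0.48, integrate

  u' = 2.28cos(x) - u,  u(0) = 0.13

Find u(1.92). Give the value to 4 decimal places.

0.8950

Euler: u_{n+1} = u_n + h·f(x_n, u_n).
x=0.000000, u=0.130000: f=2.150000 → u ← 0.130000 + 0.48·2.150000 = 1.162000
x=0.480000, u=1.162000: f=0.860348 → u ← 1.162000 + 0.48·0.860348 = 1.574967
x=0.960000, u=1.574967: f=-0.267342 → u ← 1.574967 + 0.48·(-0.267342) = 1.446643
x=1.440000, u=1.446643: f=-1.149277 → u ← 1.446643 + 0.48·(-1.149277) = 0.894990
u(1.92) ≈ 0.8950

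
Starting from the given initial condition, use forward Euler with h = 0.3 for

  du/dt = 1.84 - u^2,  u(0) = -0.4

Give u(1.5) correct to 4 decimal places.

1.3407

Euler: u_{n+1} = u_n + h·f(t_n, u_n).
t=0.000000, u=-0.400000: f=1.680000 → u ← -0.400000 + 0.3·1.680000 = 0.104000
t=0.300000, u=0.104000: f=1.829184 → u ← 0.104000 + 0.3·1.829184 = 0.652755
t=0.600000, u=0.652755: f=1.413911 → u ← 0.652755 + 0.3·1.413911 = 1.076928
t=0.900000, u=1.076928: f=0.680225 → u ← 1.076928 + 0.3·0.680225 = 1.280996
t=1.200000, u=1.280996: f=0.199049 → u ← 1.280996 + 0.3·0.199049 = 1.340711
u(1.5) ≈ 1.3407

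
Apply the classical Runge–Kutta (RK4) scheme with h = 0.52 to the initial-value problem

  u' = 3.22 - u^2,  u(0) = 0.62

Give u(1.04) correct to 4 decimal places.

1.7085

RK4: k1 = f(t_n, u_n); k2 = f(t_n + h/2, u_n + (h/2)·k1); k3 = f(t_n + h/2, u_n + (h/2)·k2); k4 = f(t_n + h, u_n + h·k3); u_{n+1} = u_n + (h/6)·(k1 + 2k2 + 2k3 + k4).
t=0.000000, u=0.620000:
  k1 = f(0.000000, 0.620000) = 2.835600
  k2 = f(0.260000, 1.357256) = 1.377856
  k3 = f(0.260000, 0.978243) = 2.263041
  k4 = f(0.520000, 1.796782) = -0.008424
  u ← 0.620000 + (0.52/6)·(k1 + 2k2 + 2k3 + k4) = 1.496111
t=0.520000, u=1.496111:
  k1 = f(0.520000, 1.496111) = 0.981652
  k2 = f(0.780000, 1.751340) = 0.152807
  k3 = f(0.780000, 1.535841) = 0.861194
  k4 = f(1.040000, 1.943932) = -0.558870
  u ← 1.496111 + (0.52/6)·(k1 + 2k2 + 2k3 + k4) = 1.708512
u(1.04) ≈ 1.7085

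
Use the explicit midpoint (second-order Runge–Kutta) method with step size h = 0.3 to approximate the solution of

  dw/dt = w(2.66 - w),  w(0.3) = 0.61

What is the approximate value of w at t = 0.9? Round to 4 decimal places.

Midpoint: k1 = f(t_n, w_n); k2 = f(t_n + h/2, w_n + (h/2)·k1); w_{n+1} = w_n + h·k2.
t=0.300000, w=0.610000:
  k1 = f(0.300000, 0.610000) = 1.250500
  k2 = f(0.450000, 0.797575) = 1.485424
  w ← 0.610000 + 0.3·1.485424 = 1.055627
t=0.600000, w=1.055627:
  k1 = f(0.600000, 1.055627) = 1.693620
  k2 = f(0.750000, 1.309670) = 1.768487
  w ← 1.055627 + 0.3·1.768487 = 1.586173
w(0.9) ≈ 1.5862

1.5862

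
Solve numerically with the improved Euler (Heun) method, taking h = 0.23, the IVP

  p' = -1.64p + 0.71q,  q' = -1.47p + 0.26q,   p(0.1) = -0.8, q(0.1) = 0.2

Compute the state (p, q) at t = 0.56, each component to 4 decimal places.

-0.2772, 0.5929

Heun on (p,q): k1 = f(t_n, state_n); k2 = f(t_n + h, state_n + h·k1); state_{n+1} = state_n + (h/2)·(k1 + k2).
0.100000: (-0.800000, 0.200000)
  k1 = (1.454000, 1.228000)
  predictor → (-0.465580, 0.482440)
  k2 = (1.106084, 0.809837)
  → (-0.505590, 0.434351)
0.330000: (-0.505590, 0.434351)
  k1 = (1.137558, 0.856149)
  predictor → (-0.243952, 0.631266)
  k2 = (0.848280, 0.522739)
  → (-0.277219, 0.592923)
(p(0.56), q(0.56)) ≈ (-0.2772, 0.5929)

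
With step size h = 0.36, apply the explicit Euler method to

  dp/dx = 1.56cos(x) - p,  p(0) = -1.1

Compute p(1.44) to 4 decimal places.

0.7129

Euler: p_{n+1} = p_n + h·f(x_n, p_n).
x=0.000000, p=-1.100000: f=2.660000 → p ← -1.100000 + 0.36·2.660000 = -0.142400
x=0.360000, p=-0.142400: f=1.602399 → p ← -0.142400 + 0.36·1.602399 = 0.434464
x=0.720000, p=0.434464: f=0.738353 → p ← 0.434464 + 0.36·0.738353 = 0.700271
x=1.080000, p=0.700271: f=0.035001 → p ← 0.700271 + 0.36·0.035001 = 0.712871
p(1.44) ≈ 0.7129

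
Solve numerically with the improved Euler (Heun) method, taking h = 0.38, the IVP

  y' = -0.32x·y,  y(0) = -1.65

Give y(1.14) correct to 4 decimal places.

-1.3395

Heun: k1 = f(x_n, y_n); k2 = f(x_n + h, y_n + h·k1); y_{n+1} = y_n + (h/2)·(k1 + k2).
x=0.000000, y=-1.650000:
  k1 = f(0.000000, -1.650000) = 0.000000
  k2 = f(0.380000, -1.650000) = 0.200640
  y ← -1.650000 + (0.38/2)·(0.000000 + 0.200640) = -1.611878
x=0.380000, y=-1.611878:
  k1 = f(0.380000, -1.611878) = 0.196004
  k2 = f(0.760000, -1.537397) = 0.373895
  y ← -1.611878 + (0.38/2)·(0.196004 + 0.373895) = -1.503598
x=0.760000, y=-1.503598:
  k1 = f(0.760000, -1.503598) = 0.365675
  k2 = f(1.140000, -1.364641) = 0.497821
  y ← -1.503598 + (0.38/2)·(0.365675 + 0.497821) = -1.339533
y(1.14) ≈ -1.3395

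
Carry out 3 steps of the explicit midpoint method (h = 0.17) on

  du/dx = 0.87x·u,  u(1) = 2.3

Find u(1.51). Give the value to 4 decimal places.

3.9907

Midpoint: k1 = f(x_n, u_n); k2 = f(x_n + h/2, u_n + (h/2)·k1); u_{n+1} = u_n + h·k2.
x=1.000000, u=2.300000:
  k1 = f(1.000000, 2.300000) = 2.001000
  k2 = f(1.085000, 2.470085) = 2.331637
  u ← 2.300000 + 0.17·2.331637 = 2.696378
x=1.170000, u=2.696378:
  k1 = f(1.170000, 2.696378) = 2.744643
  k2 = f(1.255000, 2.929673) = 3.198763
  u ← 2.696378 + 0.17·3.198763 = 3.240168
x=1.340000, u=3.240168:
  k1 = f(1.340000, 3.240168) = 3.777388
  k2 = f(1.425000, 3.561246) = 4.415055
  u ← 3.240168 + 0.17·4.415055 = 3.990727
u(1.51) ≈ 3.9907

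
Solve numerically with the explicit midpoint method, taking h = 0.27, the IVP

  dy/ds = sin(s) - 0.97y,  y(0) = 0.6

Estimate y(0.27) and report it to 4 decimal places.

0.4998

Midpoint: k1 = f(s_n, y_n); k2 = f(s_n + h/2, y_n + (h/2)·k1); y_{n+1} = y_n + h·k2.
s=0.000000, y=0.600000:
  k1 = f(0.000000, 0.600000) = -0.582000
  k2 = f(0.135000, 0.521430) = -0.371197
  y ← 0.600000 + 0.27·(-0.371197) = 0.499777
y(0.27) ≈ 0.4998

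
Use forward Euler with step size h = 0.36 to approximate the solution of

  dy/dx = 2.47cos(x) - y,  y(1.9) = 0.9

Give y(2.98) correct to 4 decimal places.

Euler: y_{n+1} = y_n + h·f(x_n, y_n).
x=1.900000, y=0.900000: f=-1.698525 → y ← 0.900000 + 0.36·(-1.698525) = 0.288531
x=2.260000, y=0.288531: f=-1.859260 → y ← 0.288531 + 0.36·(-1.859260) = -0.380803
x=2.620000, y=-0.380803: f=-1.760753 → y ← -0.380803 + 0.36·(-1.760753) = -1.014674
y(2.98) ≈ -1.0147

-1.0147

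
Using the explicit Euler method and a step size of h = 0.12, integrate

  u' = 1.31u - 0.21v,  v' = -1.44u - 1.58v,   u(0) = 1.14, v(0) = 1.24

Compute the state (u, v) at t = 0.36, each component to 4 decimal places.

1.6903, 0.0962

Euler on (u,v): u_{n+1} = u_n + h·u', v_{n+1} = v_n + h·v'.
0.000000: (1.140000, 1.240000); f=(1.233000, -3.600800) → (1.287960, 0.807904)
0.120000: (1.287960, 0.807904); f=(1.517568, -3.131151) → (1.470068, 0.432166)
0.240000: (1.470068, 0.432166); f=(1.835034, -2.799720) → (1.690272, 0.096199)
(u(0.36), v(0.36)) ≈ (1.6903, 0.0962)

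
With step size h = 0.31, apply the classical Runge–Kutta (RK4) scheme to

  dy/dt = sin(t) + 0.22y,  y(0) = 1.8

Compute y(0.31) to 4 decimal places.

1.9758

RK4: k1 = f(t_n, y_n); k2 = f(t_n + h/2, y_n + (h/2)·k1); k3 = f(t_n + h/2, y_n + (h/2)·k2); k4 = f(t_n + h, y_n + h·k3); y_{n+1} = y_n + (h/6)·(k1 + 2k2 + 2k3 + k4).
t=0.000000, y=1.800000:
  k1 = f(0.000000, 1.800000) = 0.396000
  k2 = f(0.155000, 1.861380) = 0.563884
  k3 = f(0.155000, 1.887402) = 0.569609
  k4 = f(0.310000, 1.976579) = 0.739906
  y ← 1.800000 + (0.31/6)·(k1 + 2k2 + 2k3 + k4) = 1.975816
y(0.31) ≈ 1.9758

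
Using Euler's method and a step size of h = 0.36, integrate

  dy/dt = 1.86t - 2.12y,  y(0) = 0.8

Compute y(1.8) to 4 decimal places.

Euler: y_{n+1} = y_n + h·f(t_n, y_n).
t=0.000000, y=0.800000: f=-1.696000 → y ← 0.800000 + 0.36·(-1.696000) = 0.189440
t=0.360000, y=0.189440: f=0.267987 → y ← 0.189440 + 0.36·0.267987 = 0.285915
t=0.720000, y=0.285915: f=0.733059 → y ← 0.285915 + 0.36·0.733059 = 0.549817
t=1.080000, y=0.549817: f=0.843188 → y ← 0.549817 + 0.36·0.843188 = 0.853365
t=1.440000, y=0.853365: f=0.869267 → y ← 0.853365 + 0.36·0.869267 = 1.166301
y(1.8) ≈ 1.1663

1.1663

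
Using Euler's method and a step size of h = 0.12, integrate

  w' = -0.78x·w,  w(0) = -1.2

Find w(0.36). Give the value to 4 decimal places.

Euler: w_{n+1} = w_n + h·f(x_n, w_n).
x=0.000000, w=-1.200000: f=0.000000 → w ← -1.200000 + 0.12·0.000000 = -1.200000
x=0.120000, w=-1.200000: f=0.112320 → w ← -1.200000 + 0.12·0.112320 = -1.186522
x=0.240000, w=-1.186522: f=0.222117 → w ← -1.186522 + 0.12·0.222117 = -1.159868
w(0.36) ≈ -1.1599

-1.1599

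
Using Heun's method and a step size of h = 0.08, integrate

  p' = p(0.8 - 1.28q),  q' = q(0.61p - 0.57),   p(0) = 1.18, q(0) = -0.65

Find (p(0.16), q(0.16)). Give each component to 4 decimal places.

Heun on (p,q): k1 = f(t_n, state_n); k2 = f(t_n + h, state_n + h·k1); state_{n+1} = state_n + (h/2)·(k1 + k2).
0.000000: (1.180000, -0.650000)
  k1 = (1.925760, -0.097370)
  predictor → (1.334061, -0.657790)
  k2 = (2.190489, -0.160354)
  → (1.344650, -0.660309)
0.080000: (1.344650, -0.660309)
  k1 = (2.212212, -0.165233)
  predictor → (1.521627, -0.673528)
  k2 = (2.529119, -0.241252)
  → (1.534303, -0.676568)
(p(0.16), q(0.16)) ≈ (1.5343, -0.6766)

1.5343, -0.6766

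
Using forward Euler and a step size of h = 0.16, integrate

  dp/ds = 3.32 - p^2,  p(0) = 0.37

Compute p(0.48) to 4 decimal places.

1.5531

Euler: p_{n+1} = p_n + h·f(s_n, p_n).
s=0.000000, p=0.370000: f=3.183100 → p ← 0.370000 + 0.16·3.183100 = 0.879296
s=0.160000, p=0.879296: f=2.546839 → p ← 0.879296 + 0.16·2.546839 = 1.286790
s=0.320000, p=1.286790: f=1.664171 → p ← 1.286790 + 0.16·1.664171 = 1.553058
p(0.48) ≈ 1.5531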